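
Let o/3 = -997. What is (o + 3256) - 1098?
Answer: -833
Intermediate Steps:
o = -2991 (o = 3*(-997) = -2991)
(o + 3256) - 1098 = (-2991 + 3256) - 1098 = 265 - 1098 = -833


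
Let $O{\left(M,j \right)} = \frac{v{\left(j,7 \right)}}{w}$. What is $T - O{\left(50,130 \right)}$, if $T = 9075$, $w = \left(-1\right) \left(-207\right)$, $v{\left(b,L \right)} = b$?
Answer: $\frac{1878395}{207} \approx 9074.4$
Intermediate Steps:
$w = 207$
$O{\left(M,j \right)} = \frac{j}{207}$
$T - O{\left(50,130 \right)} = 9075 - \frac{1}{207} \cdot 130 = 9075 - \frac{130}{207} = \frac{1878395}{207}$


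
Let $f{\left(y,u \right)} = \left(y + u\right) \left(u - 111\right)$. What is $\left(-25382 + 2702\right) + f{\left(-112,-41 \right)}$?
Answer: $576$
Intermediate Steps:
$f{\left(y,u \right)} = \left(-111 + u\right) \left(u + y\right)$ ($f{\left(y,u \right)} = \left(u + y\right) \left(-111 + u\right) = \left(-111 + u\right) \left(u + y\right)$)
$\left(-25382 + 2702\right) + f{\left(-112,-41 \right)} = \left(-25382 + 2702\right) - \left(-21575 - 1681\right) = -22680 + \left(1681 + 4551 + 12432 + 4592\right) = -22680 + 23256 = 576$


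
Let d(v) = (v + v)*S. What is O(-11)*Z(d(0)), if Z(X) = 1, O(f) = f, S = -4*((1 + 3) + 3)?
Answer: -11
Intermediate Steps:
S = -28 (S = -4*(4 + 3) = -4*7 = -28)
d(v) = -56*v (d(v) = (v + v)*(-28) = (2*v)*(-28) = -56*v)
O(-11)*Z(d(0)) = -11*1 = -11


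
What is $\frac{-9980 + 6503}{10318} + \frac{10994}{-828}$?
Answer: $- \frac{632147}{46431} \approx -13.615$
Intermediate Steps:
$\frac{-9980 + 6503}{10318} + \frac{10994}{-828} = \left(-3477\right) \frac{1}{10318} + 10994 \left(- \frac{1}{828}\right) = - \frac{3477}{10318} - \frac{239}{18} = - \frac{632147}{46431}$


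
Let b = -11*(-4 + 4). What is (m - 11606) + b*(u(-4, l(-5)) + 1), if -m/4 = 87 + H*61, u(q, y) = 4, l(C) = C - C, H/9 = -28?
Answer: 49534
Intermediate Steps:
H = -252 (H = 9*(-28) = -252)
l(C) = 0
m = 61140 (m = -4*(87 - 252*61) = -4*(87 - 15372) = -4*(-15285) = 61140)
b = 0 (b = -11*0 = 0)
(m - 11606) + b*(u(-4, l(-5)) + 1) = (61140 - 11606) + 0*(4 + 1) = 49534 + 0*5 = 49534 + 0 = 49534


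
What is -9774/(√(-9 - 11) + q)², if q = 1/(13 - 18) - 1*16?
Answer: -244350/(81 - 10*I*√5)² ≈ -29.705 - 17.753*I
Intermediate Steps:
q = -81/5 (q = 1/(-5) - 16 = -⅕ - 16 = -81/5 ≈ -16.200)
-9774/(√(-9 - 11) + q)² = -9774/(√(-9 - 11) - 81/5)² = -9774/(√(-20) - 81/5)² = -9774/(2*I*√5 - 81/5)² = -9774/(-81/5 + 2*I*√5)²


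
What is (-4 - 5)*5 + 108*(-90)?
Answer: -9765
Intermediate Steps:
(-4 - 5)*5 + 108*(-90) = -9*5 - 9720 = -45 - 9720 = -9765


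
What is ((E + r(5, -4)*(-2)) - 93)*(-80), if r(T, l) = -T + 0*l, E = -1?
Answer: 6720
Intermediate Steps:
r(T, l) = -T (r(T, l) = -T + 0 = -T)
((E + r(5, -4)*(-2)) - 93)*(-80) = ((-1 - 1*5*(-2)) - 93)*(-80) = ((-1 - 5*(-2)) - 93)*(-80) = ((-1 + 10) - 93)*(-80) = (9 - 93)*(-80) = -84*(-80) = 6720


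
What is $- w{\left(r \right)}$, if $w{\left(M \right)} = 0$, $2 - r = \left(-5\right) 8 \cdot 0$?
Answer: $0$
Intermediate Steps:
$r = 2$ ($r = 2 - \left(-5\right) 8 \cdot 0 = 2 - \left(-40\right) 0 = 2 - 0 = 2 + 0 = 2$)
$- w{\left(r \right)} = \left(-1\right) 0 = 0$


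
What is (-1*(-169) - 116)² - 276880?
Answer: -274071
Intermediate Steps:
(-1*(-169) - 116)² - 276880 = (169 - 116)² - 276880 = 53² - 276880 = 2809 - 276880 = -274071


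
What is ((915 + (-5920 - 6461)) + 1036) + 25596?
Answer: 15166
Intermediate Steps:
((915 + (-5920 - 6461)) + 1036) + 25596 = ((915 - 12381) + 1036) + 25596 = (-11466 + 1036) + 25596 = -10430 + 25596 = 15166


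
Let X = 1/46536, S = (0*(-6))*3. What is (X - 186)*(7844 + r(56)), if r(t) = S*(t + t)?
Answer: -16973817895/11634 ≈ -1.4590e+6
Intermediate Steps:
S = 0 (S = 0*3 = 0)
r(t) = 0 (r(t) = 0*(t + t) = 0*(2*t) = 0)
X = 1/46536 ≈ 2.1489e-5
(X - 186)*(7844 + r(56)) = (1/46536 - 186)*(7844 + 0) = -8655695/46536*7844 = -16973817895/11634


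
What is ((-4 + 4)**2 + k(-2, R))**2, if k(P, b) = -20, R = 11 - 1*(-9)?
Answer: 400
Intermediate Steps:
R = 20 (R = 11 + 9 = 20)
((-4 + 4)**2 + k(-2, R))**2 = ((-4 + 4)**2 - 20)**2 = (0**2 - 20)**2 = (0 - 20)**2 = (-20)**2 = 400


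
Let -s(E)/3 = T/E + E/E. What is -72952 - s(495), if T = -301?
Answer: -12036886/165 ≈ -72951.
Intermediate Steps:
s(E) = -3 + 903/E (s(E) = -3*(-301/E + E/E) = -3*(-301/E + 1) = -3*(1 - 301/E) = -3 + 903/E)
-72952 - s(495) = -72952 - (-3 + 903/495) = -72952 - (-3 + 903*(1/495)) = -72952 - (-3 + 301/165) = -72952 - 1*(-194/165) = -72952 + 194/165 = -12036886/165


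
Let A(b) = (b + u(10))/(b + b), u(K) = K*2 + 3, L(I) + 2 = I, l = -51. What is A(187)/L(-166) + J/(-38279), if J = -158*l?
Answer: -12246163/57265384 ≈ -0.21385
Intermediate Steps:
J = 8058 (J = -158*(-51) = 8058)
L(I) = -2 + I
u(K) = 3 + 2*K (u(K) = 2*K + 3 = 3 + 2*K)
A(b) = (23 + b)/(2*b) (A(b) = (b + (3 + 2*10))/(b + b) = (b + (3 + 20))/((2*b)) = (b + 23)*(1/(2*b)) = (23 + b)*(1/(2*b)) = (23 + b)/(2*b))
A(187)/L(-166) + J/(-38279) = ((½)*(23 + 187)/187)/(-2 - 166) + 8058/(-38279) = ((½)*(1/187)*210)/(-168) + 8058*(-1/38279) = (105/187)*(-1/168) - 8058/38279 = -5/1496 - 8058/38279 = -12246163/57265384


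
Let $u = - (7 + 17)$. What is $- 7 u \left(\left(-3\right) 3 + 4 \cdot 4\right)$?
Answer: $1176$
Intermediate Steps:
$u = -24$ ($u = \left(-1\right) 24 = -24$)
$- 7 u \left(\left(-3\right) 3 + 4 \cdot 4\right) = \left(-7\right) \left(-24\right) \left(\left(-3\right) 3 + 4 \cdot 4\right) = 168 \left(-9 + 16\right) = 168 \cdot 7 = 1176$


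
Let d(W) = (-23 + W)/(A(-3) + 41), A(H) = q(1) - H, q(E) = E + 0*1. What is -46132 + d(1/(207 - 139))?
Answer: -47055161/1020 ≈ -46133.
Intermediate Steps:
q(E) = E (q(E) = E + 0 = E)
A(H) = 1 - H
d(W) = -23/45 + W/45 (d(W) = (-23 + W)/((1 - 1*(-3)) + 41) = (-23 + W)/((1 + 3) + 41) = (-23 + W)/(4 + 41) = (-23 + W)/45 = (-23 + W)*(1/45) = -23/45 + W/45)
-46132 + d(1/(207 - 139)) = -46132 + (-23/45 + 1/(45*(207 - 139))) = -46132 + (-23/45 + (1/45)/68) = -46132 + (-23/45 + (1/45)*(1/68)) = -46132 + (-23/45 + 1/3060) = -46132 - 521/1020 = -47055161/1020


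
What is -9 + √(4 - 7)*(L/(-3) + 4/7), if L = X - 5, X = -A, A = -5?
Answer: -9 + 4*I*√3/7 ≈ -9.0 + 0.98974*I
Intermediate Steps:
X = 5 (X = -1*(-5) = 5)
L = 0 (L = 5 - 5 = 0)
-9 + √(4 - 7)*(L/(-3) + 4/7) = -9 + √(4 - 7)*(0/(-3) + 4/7) = -9 + √(-3)*(0*(-⅓) + 4*(⅐)) = -9 + (I*√3)*(0 + 4/7) = -9 + (I*√3)*(4/7) = -9 + 4*I*√3/7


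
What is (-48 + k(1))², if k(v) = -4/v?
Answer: 2704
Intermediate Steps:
(-48 + k(1))² = (-48 - 4/1)² = (-48 - 4*1)² = (-48 - 4)² = (-52)² = 2704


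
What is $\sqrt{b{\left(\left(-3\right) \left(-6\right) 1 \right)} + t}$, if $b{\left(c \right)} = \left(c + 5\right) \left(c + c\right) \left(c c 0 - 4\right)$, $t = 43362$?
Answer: $15 \sqrt{178} \approx 200.13$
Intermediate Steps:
$b{\left(c \right)} = - 8 c \left(5 + c\right)$ ($b{\left(c \right)} = \left(5 + c\right) 2 c \left(c^{2} \cdot 0 - 4\right) = 2 c \left(5 + c\right) \left(0 - 4\right) = 2 c \left(5 + c\right) \left(-4\right) = - 8 c \left(5 + c\right)$)
$\sqrt{b{\left(\left(-3\right) \left(-6\right) 1 \right)} + t} = \sqrt{- 8 \left(-3\right) \left(-6\right) 1 \left(5 + \left(-3\right) \left(-6\right) 1\right) + 43362} = \sqrt{- 8 \cdot 18 \cdot 1 \left(5 + 18 \cdot 1\right) + 43362} = \sqrt{\left(-8\right) 18 \left(5 + 18\right) + 43362} = \sqrt{\left(-8\right) 18 \cdot 23 + 43362} = \sqrt{-3312 + 43362} = \sqrt{40050} = 15 \sqrt{178}$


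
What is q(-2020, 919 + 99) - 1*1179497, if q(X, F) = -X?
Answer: -1177477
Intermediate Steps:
q(-2020, 919 + 99) - 1*1179497 = -1*(-2020) - 1*1179497 = 2020 - 1179497 = -1177477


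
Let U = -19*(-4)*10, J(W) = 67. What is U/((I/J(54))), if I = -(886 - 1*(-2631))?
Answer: -50920/3517 ≈ -14.478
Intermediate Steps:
I = -3517 (I = -(886 + 2631) = -1*3517 = -3517)
U = 760 (U = 76*10 = 760)
U/((I/J(54))) = 760/((-3517/67)) = 760/((-3517*1/67)) = 760/(-3517/67) = 760*(-67/3517) = -50920/3517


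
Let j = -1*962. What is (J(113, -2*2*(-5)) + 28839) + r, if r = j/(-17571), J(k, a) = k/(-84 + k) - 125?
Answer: 14633490547/509559 ≈ 28718.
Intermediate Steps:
j = -962
J(k, a) = -125 + k/(-84 + k) (J(k, a) = k/(-84 + k) - 125 = -125 + k/(-84 + k))
r = 962/17571 (r = -962/(-17571) = -962*(-1/17571) = 962/17571 ≈ 0.054749)
(J(113, -2*2*(-5)) + 28839) + r = (4*(2625 - 31*113)/(-84 + 113) + 28839) + 962/17571 = (4*(2625 - 3503)/29 + 28839) + 962/17571 = (4*(1/29)*(-878) + 28839) + 962/17571 = (-3512/29 + 28839) + 962/17571 = 832819/29 + 962/17571 = 14633490547/509559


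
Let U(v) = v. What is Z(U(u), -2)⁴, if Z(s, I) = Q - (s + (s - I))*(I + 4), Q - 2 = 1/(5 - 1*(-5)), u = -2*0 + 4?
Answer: 1026625681/10000 ≈ 1.0266e+5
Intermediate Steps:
u = 4 (u = 0 + 4 = 4)
Q = 21/10 (Q = 2 + 1/(5 - 1*(-5)) = 2 + 1/(5 + 5) = 2 + 1/10 = 2 + 1*(⅒) = 2 + ⅒ = 21/10 ≈ 2.1000)
Z(s, I) = 21/10 - (4 + I)*(-I + 2*s) (Z(s, I) = 21/10 - (s + (s - I))*(I + 4) = 21/10 - (-I + 2*s)*(4 + I) = 21/10 - (4 + I)*(-I + 2*s))
Z(U(u), -2)⁴ = (21/10 + (-2)² - 8*4 + 4*(-2) - 2*(-2)*4)⁴ = (21/10 + 4 - 32 - 8 + 16)⁴ = (-179/10)⁴ = 1026625681/10000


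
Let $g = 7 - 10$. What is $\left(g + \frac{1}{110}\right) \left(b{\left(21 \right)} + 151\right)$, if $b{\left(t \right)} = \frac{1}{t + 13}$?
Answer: $- \frac{337883}{748} \approx -451.72$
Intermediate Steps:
$g = -3$ ($g = 7 - 10 = -3$)
$b{\left(t \right)} = \frac{1}{13 + t}$
$\left(g + \frac{1}{110}\right) \left(b{\left(21 \right)} + 151\right) = \left(-3 + \frac{1}{110}\right) \left(\frac{1}{13 + 21} + 151\right) = \left(-3 + \frac{1}{110}\right) \left(\frac{1}{34} + 151\right) = - \frac{329 \left(\frac{1}{34} + 151\right)}{110} = \left(- \frac{329}{110}\right) \frac{5135}{34} = - \frac{337883}{748}$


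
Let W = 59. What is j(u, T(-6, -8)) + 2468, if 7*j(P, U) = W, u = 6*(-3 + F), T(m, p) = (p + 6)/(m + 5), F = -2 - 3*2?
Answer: 17335/7 ≈ 2476.4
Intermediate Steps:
F = -8 (F = -2 - 6 = -8)
T(m, p) = (6 + p)/(5 + m)
u = -66 (u = 6*(-3 - 8) = 6*(-11) = -66)
j(P, U) = 59/7 (j(P, U) = (⅐)*59 = 59/7)
j(u, T(-6, -8)) + 2468 = 59/7 + 2468 = 17335/7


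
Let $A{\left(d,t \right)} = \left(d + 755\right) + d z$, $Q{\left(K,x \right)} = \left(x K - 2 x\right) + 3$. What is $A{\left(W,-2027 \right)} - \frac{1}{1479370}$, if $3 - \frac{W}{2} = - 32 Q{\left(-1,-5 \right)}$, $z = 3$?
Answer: $\frac{7969366189}{1479370} \approx 5387.0$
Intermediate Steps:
$Q{\left(K,x \right)} = 3 - 2 x + K x$ ($Q{\left(K,x \right)} = \left(K x - 2 x\right) + 3 = \left(- 2 x + K x\right) + 3 = 3 - 2 x + K x$)
$W = 1158$ ($W = 6 - 2 \left(- 32 \left(3 - -10 - -5\right)\right) = 6 - 2 \left(- 32 \left(3 + 10 + 5\right)\right) = 6 - 2 \left(\left(-32\right) 18\right) = 6 - -1152 = 6 + 1152 = 1158$)
$A{\left(d,t \right)} = 755 + 4 d$ ($A{\left(d,t \right)} = \left(d + 755\right) + d 3 = \left(755 + d\right) + 3 d = 755 + 4 d$)
$A{\left(W,-2027 \right)} - \frac{1}{1479370} = \left(755 + 4 \cdot 1158\right) - \frac{1}{1479370} = \left(755 + 4632\right) - \frac{1}{1479370} = 5387 - \frac{1}{1479370} = \frac{7969366189}{1479370}$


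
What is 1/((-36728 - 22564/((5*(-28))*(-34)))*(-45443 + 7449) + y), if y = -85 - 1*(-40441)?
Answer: 595/830420134937 ≈ 7.1651e-10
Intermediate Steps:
y = 40356 (y = -85 + 40441 = 40356)
1/((-36728 - 22564/((5*(-28))*(-34)))*(-45443 + 7449) + y) = 1/((-36728 - 22564/((5*(-28))*(-34)))*(-45443 + 7449) + 40356) = 1/((-36728 - 22564/((-140*(-34))))*(-37994) + 40356) = 1/((-36728 - 22564/4760)*(-37994) + 40356) = 1/((-36728 - 22564*1/4760)*(-37994) + 40356) = 1/((-36728 - 5641/1190)*(-37994) + 40356) = 1/(-43711961/1190*(-37994) + 40356) = 1/(830396123117/595 + 40356) = 1/(830420134937/595) = 595/830420134937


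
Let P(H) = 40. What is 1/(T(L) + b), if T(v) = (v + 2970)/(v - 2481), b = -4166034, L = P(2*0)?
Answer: -2441/10169292004 ≈ -2.4004e-7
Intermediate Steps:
L = 40
T(v) = (2970 + v)/(-2481 + v)
1/(T(L) + b) = 1/((2970 + 40)/(-2481 + 40) - 4166034) = 1/(3010/(-2441) - 4166034) = 1/(-1/2441*3010 - 4166034) = 1/(-3010/2441 - 4166034) = 1/(-10169292004/2441) = -2441/10169292004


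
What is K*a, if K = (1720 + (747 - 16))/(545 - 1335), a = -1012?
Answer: 1240206/395 ≈ 3139.8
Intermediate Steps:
K = -2451/790 (K = (1720 + 731)/(-790) = 2451*(-1/790) = -2451/790 ≈ -3.1025)
K*a = -2451/790*(-1012) = 1240206/395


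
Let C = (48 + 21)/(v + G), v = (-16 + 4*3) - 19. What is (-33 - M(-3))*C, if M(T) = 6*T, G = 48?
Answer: -207/5 ≈ -41.400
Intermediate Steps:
v = -23 (v = (-16 + 12) - 19 = -4 - 19 = -23)
C = 69/25 (C = (48 + 21)/(-23 + 48) = 69/25 ≈ 2.7600)
(-33 - M(-3))*C = (-33 - 6*(-3))*(69/25) = (-33 - 1*(-18))*(69/25) = (-33 + 18)*(69/25) = -15*69/25 = -207/5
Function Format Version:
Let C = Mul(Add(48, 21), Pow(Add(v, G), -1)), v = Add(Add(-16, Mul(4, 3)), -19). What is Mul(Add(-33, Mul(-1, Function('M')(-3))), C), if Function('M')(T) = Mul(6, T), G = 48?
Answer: Rational(-207, 5) ≈ -41.400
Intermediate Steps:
v = -23 (v = Add(Add(-16, 12), -19) = Add(-4, -19) = -23)
C = Rational(69, 25) (C = Mul(Add(48, 21), Pow(Add(-23, 48), -1)) = Mul(69, Pow(25, -1)) = Mul(69, Rational(1, 25)) = Rational(69, 25) ≈ 2.7600)
Mul(Add(-33, Mul(-1, Function('M')(-3))), C) = Mul(Add(-33, Mul(-1, Mul(6, -3))), Rational(69, 25)) = Mul(Add(-33, Mul(-1, -18)), Rational(69, 25)) = Mul(Add(-33, 18), Rational(69, 25)) = Mul(-15, Rational(69, 25)) = Rational(-207, 5)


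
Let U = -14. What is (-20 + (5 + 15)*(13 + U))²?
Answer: 1600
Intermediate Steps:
(-20 + (5 + 15)*(13 + U))² = (-20 + (5 + 15)*(13 - 14))² = (-20 + 20*(-1))² = (-20 - 20)² = (-40)² = 1600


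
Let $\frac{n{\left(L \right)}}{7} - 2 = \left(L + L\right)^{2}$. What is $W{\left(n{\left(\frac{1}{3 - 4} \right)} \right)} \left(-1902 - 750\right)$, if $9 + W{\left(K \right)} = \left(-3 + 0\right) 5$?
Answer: $63648$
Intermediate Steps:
$n{\left(L \right)} = 14 + 28 L^{2}$ ($n{\left(L \right)} = 14 + 7 \left(L + L\right)^{2} = 14 + 7 \left(2 L\right)^{2} = 14 + 7 \cdot 4 L^{2} = 14 + 28 L^{2}$)
$W{\left(K \right)} = -24$ ($W{\left(K \right)} = -9 + \left(-3 + 0\right) 5 = -9 - 15 = -24$)
$W{\left(n{\left(\frac{1}{3 - 4} \right)} \right)} \left(-1902 - 750\right) = - 24 \left(-1902 - 750\right) = \left(-24\right) \left(-2652\right) = 63648$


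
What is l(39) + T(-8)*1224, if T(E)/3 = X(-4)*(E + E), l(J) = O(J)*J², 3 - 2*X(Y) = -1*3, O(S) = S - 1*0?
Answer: -116937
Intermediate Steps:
O(S) = S (O(S) = S + 0 = S)
X(Y) = 3 (X(Y) = 3/2 - (-1)*3/2 = 3/2 - ½*(-3) = 3/2 + 3/2 = 3)
l(J) = J³ (l(J) = J*J² = J³)
T(E) = 18*E (T(E) = 3*(3*(E + E)) = 3*(3*(2*E)) = 3*(6*E) = 18*E)
l(39) + T(-8)*1224 = 39³ + (18*(-8))*1224 = 59319 - 144*1224 = 59319 - 176256 = -116937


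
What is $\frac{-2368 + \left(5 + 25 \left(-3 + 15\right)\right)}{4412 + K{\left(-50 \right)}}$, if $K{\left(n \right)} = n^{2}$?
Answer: $- \frac{2063}{6912} \approx -0.29847$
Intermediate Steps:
$\frac{-2368 + \left(5 + 25 \left(-3 + 15\right)\right)}{4412 + K{\left(-50 \right)}} = \frac{-2368 + \left(5 + 25 \left(-3 + 15\right)\right)}{4412 + \left(-50\right)^{2}} = \frac{-2368 + \left(5 + 25 \cdot 12\right)}{4412 + 2500} = \frac{-2368 + \left(5 + 300\right)}{6912} = \left(-2368 + 305\right) \frac{1}{6912} = \left(-2063\right) \frac{1}{6912} = - \frac{2063}{6912}$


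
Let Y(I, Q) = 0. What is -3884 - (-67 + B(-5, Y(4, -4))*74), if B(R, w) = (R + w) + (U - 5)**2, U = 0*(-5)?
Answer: -5297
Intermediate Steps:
U = 0
B(R, w) = 25 + R + w (B(R, w) = (R + w) + (0 - 5)**2 = (R + w) + (-5)**2 = (R + w) + 25 = 25 + R + w)
-3884 - (-67 + B(-5, Y(4, -4))*74) = -3884 - (-67 + (25 - 5 + 0)*74) = -3884 - (-67 + 20*74) = -3884 - (-67 + 1480) = -3884 - 1*1413 = -3884 - 1413 = -5297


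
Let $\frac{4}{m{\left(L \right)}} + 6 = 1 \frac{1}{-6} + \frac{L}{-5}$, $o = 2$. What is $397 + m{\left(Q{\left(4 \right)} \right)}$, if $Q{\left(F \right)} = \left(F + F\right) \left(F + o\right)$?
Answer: $\frac{187661}{473} \approx 396.75$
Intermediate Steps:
$Q{\left(F \right)} = 2 F \left(2 + F\right)$ ($Q{\left(F \right)} = \left(F + F\right) \left(F + 2\right) = 2 F \left(2 + F\right)$)
$m{\left(L \right)} = \frac{4}{- \frac{37}{6} - \frac{L}{5}}$ ($m{\left(L \right)} = \frac{4}{-6 + \left(1 \frac{1}{-6} + \frac{L}{-5}\right)} = \frac{4}{-6 + \left(1 \left(- \frac{1}{6}\right) + L \left(- \frac{1}{5}\right)\right)} = \frac{4}{-6 - \left(\frac{1}{6} + \frac{L}{5}\right)} = \frac{4}{- \frac{37}{6} - \frac{L}{5}}$)
$397 + m{\left(Q{\left(4 \right)} \right)} = 397 - \frac{120}{185 + 6 \cdot 2 \cdot 4 \left(2 + 4\right)} = 397 - \frac{120}{185 + 6 \cdot 2 \cdot 4 \cdot 6} = 397 - \frac{120}{185 + 6 \cdot 48} = 397 - \frac{120}{185 + 288} = 397 - \frac{120}{473} = \frac{187661}{473}$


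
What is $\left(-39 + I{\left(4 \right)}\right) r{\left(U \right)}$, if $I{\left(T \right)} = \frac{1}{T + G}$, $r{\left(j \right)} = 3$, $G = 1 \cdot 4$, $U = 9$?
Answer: $- \frac{933}{8} \approx -116.63$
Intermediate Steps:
$G = 4$
$I{\left(T \right)} = \frac{1}{4 + T}$ ($I{\left(T \right)} = \frac{1}{T + 4} = \frac{1}{4 + T}$)
$\left(-39 + I{\left(4 \right)}\right) r{\left(U \right)} = \left(-39 + \frac{1}{4 + 4}\right) 3 = \left(-39 + \frac{1}{8}\right) 3 = \left(- \frac{311}{8}\right) 3 = - \frac{933}{8}$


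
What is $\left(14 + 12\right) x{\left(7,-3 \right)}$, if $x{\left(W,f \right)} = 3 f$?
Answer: $-234$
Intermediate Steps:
$\left(14 + 12\right) x{\left(7,-3 \right)} = \left(14 + 12\right) 3 \left(-3\right) = 26 \left(-9\right) = -234$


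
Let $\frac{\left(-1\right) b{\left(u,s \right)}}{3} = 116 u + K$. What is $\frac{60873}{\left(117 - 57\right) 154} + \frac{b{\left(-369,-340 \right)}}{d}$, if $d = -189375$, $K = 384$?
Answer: $\frac{455531}{77000} \approx 5.916$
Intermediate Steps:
$b{\left(u,s \right)} = -1152 - 348 u$ ($b{\left(u,s \right)} = - 3 \left(116 u + 384\right) = - 3 \left(384 + 116 u\right) = -1152 - 348 u$)
$\frac{60873}{\left(117 - 57\right) 154} + \frac{b{\left(-369,-340 \right)}}{d} = \frac{60873}{\left(117 - 57\right) 154} + \frac{-1152 - -128412}{-189375} = \frac{60873}{60 \cdot 154} + \left(-1152 + 128412\right) \left(- \frac{1}{189375}\right) = \frac{60873}{9240} + 127260 \left(- \frac{1}{189375}\right) = 60873 \cdot \frac{1}{9240} - \frac{84}{125} = \frac{20291}{3080} - \frac{84}{125} = \frac{455531}{77000}$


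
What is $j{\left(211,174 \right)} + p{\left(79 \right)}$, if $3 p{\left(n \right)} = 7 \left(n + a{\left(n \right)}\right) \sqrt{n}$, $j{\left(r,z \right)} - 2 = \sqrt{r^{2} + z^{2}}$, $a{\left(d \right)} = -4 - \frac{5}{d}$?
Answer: $2 + \sqrt{74797} + \frac{41440 \sqrt{79}}{237} \approx 1829.6$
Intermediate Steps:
$j{\left(r,z \right)} = 2 + \sqrt{r^{2} + z^{2}}$
$p{\left(n \right)} = \frac{\sqrt{n} \left(-28 - \frac{35}{n} + 7 n\right)}{3}$ ($p{\left(n \right)} = \frac{7 \left(n - \left(4 + \frac{5}{n}\right)\right) \sqrt{n}}{3} = \frac{7 \left(-4 + n - \frac{5}{n}\right) \sqrt{n}}{3} = \frac{\left(-28 - \frac{35}{n} + 7 n\right) \sqrt{n}}{3} = \frac{\sqrt{n} \left(-28 - \frac{35}{n} + 7 n\right)}{3}$)
$j{\left(211,174 \right)} + p{\left(79 \right)} = \left(2 + \sqrt{211^{2} + 174^{2}}\right) + \frac{7 \left(-5 - 79 \left(4 - 79\right)\right)}{3 \sqrt{79}} = \left(2 + \sqrt{44521 + 30276}\right) + \frac{7 \frac{\sqrt{79}}{79} \left(-5 - 79 \left(4 - 79\right)\right)}{3} = \left(2 + \sqrt{74797}\right) + \frac{7 \frac{\sqrt{79}}{79} \left(-5 - 79 \left(-75\right)\right)}{3} = \left(2 + \sqrt{74797}\right) + \frac{7 \frac{\sqrt{79}}{79} \left(-5 + 5925\right)}{3} = \left(2 + \sqrt{74797}\right) + \frac{7}{3} \frac{\sqrt{79}}{79} \cdot 5920 = \left(2 + \sqrt{74797}\right) + \frac{41440 \sqrt{79}}{237} = 2 + \sqrt{74797} + \frac{41440 \sqrt{79}}{237}$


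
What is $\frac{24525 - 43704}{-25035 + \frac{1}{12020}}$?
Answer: $\frac{230531580}{300920699} \approx 0.76609$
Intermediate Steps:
$\frac{24525 - 43704}{-25035 + \frac{1}{12020}} = - \frac{19179}{-25035 + \frac{1}{12020}} = - \frac{19179}{- \frac{300920699}{12020}} = \left(-19179\right) \left(- \frac{12020}{300920699}\right) = \frac{230531580}{300920699}$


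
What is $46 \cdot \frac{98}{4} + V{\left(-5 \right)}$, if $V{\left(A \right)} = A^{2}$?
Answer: $1152$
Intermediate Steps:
$46 \cdot \frac{98}{4} + V{\left(-5 \right)} = 46 \cdot \frac{98}{4} + \left(-5\right)^{2} = 46 \cdot 98 \cdot \frac{1}{4} + 25 = 46 \cdot \frac{49}{2} + 25 = 1127 + 25 = 1152$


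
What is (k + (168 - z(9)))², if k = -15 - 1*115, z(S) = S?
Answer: 841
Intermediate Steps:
k = -130 (k = -15 - 115 = -130)
(k + (168 - z(9)))² = (-130 + (168 - 1*9))² = (-130 + (168 - 9))² = (-130 + 159)² = 29² = 841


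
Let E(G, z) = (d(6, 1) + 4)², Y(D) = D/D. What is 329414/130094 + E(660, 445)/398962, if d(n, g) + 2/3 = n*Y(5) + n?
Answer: 295772073329/116780765463 ≈ 2.5327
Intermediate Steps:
Y(D) = 1
d(n, g) = -⅔ + 2*n (d(n, g) = -⅔ + (n*1 + n) = -⅔ + (n + n) = -⅔ + 2*n)
E(G, z) = 2116/9 (E(G, z) = ((-⅔ + 2*6) + 4)² = ((-⅔ + 12) + 4)² = (34/3 + 4)² = (46/3)² = 2116/9)
329414/130094 + E(660, 445)/398962 = 329414/130094 + (2116/9)/398962 = 329414*(1/130094) + (2116/9)*(1/398962) = 164707/65047 + 1058/1795329 = 295772073329/116780765463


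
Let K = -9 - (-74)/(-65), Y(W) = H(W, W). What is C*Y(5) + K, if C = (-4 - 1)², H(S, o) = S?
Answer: 7466/65 ≈ 114.86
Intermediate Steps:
Y(W) = W
C = 25 (C = (-5)² = 25)
K = -659/65 (K = -9 - (-74)*(-1)/65 = -9 - 1*74/65 = -9 - 74/65 = -659/65 ≈ -10.138)
C*Y(5) + K = 25*5 - 659/65 = 125 - 659/65 = 7466/65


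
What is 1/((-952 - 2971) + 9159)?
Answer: 1/5236 ≈ 0.00019099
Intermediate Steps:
1/((-952 - 2971) + 9159) = 1/(-3923 + 9159) = 1/5236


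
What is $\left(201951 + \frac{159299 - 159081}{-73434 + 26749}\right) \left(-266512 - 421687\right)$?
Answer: $- \frac{6488396753657183}{46685} \approx -1.3898 \cdot 10^{11}$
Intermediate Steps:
$\left(201951 + \frac{159299 - 159081}{-73434 + 26749}\right) \left(-266512 - 421687\right) = \left(201951 + \frac{218}{-46685}\right) \left(-688199\right) = \left(201951 + 218 \left(- \frac{1}{46685}\right)\right) \left(-688199\right) = \left(201951 - \frac{218}{46685}\right) \left(-688199\right) = \frac{9428082217}{46685} \left(-688199\right) = - \frac{6488396753657183}{46685}$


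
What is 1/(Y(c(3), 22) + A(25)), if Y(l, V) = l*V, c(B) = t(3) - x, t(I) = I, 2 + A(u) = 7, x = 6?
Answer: -1/61 ≈ -0.016393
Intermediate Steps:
A(u) = 5 (A(u) = -2 + 7 = 5)
c(B) = -3 (c(B) = 3 - 1*6 = 3 - 6 = -3)
Y(l, V) = V*l
1/(Y(c(3), 22) + A(25)) = 1/(22*(-3) + 5) = 1/(-66 + 5) = 1/(-61) = -1/61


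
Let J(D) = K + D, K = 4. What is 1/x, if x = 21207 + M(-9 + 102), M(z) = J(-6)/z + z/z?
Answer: 93/1972342 ≈ 4.7152e-5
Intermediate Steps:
J(D) = 4 + D
M(z) = 1 - 2/z (M(z) = (4 - 6)/z + z/z = -2/z + 1 = 1 - 2/z)
x = 1972342/93 (x = 21207 + (-2 + (-9 + 102))/(-9 + 102) = 21207 + (-2 + 93)/93 = 21207 + (1/93)*91 = 21207 + 91/93 = 1972342/93 ≈ 21208.)
1/x = 1/(1972342/93) = 93/1972342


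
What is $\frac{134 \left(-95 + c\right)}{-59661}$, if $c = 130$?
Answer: $- \frac{670}{8523} \approx -0.078611$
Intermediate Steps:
$\frac{134 \left(-95 + c\right)}{-59661} = \frac{134 \left(-95 + 130\right)}{-59661} = 134 \cdot 35 \left(- \frac{1}{59661}\right) = 4690 \left(- \frac{1}{59661}\right) = - \frac{670}{8523}$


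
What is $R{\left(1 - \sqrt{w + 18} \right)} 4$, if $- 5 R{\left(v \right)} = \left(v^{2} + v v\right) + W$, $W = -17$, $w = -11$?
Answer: $\frac{4}{5} + \frac{16 \sqrt{7}}{5} \approx 9.2664$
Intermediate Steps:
$R{\left(v \right)} = \frac{17}{5} - \frac{2 v^{2}}{5}$ ($R{\left(v \right)} = - \frac{\left(v^{2} + v v\right) - 17}{5} = - \frac{\left(v^{2} + v^{2}\right) - 17}{5} = - \frac{2 v^{2} - 17}{5} = - \frac{-17 + 2 v^{2}}{5} = \frac{17}{5} - \frac{2 v^{2}}{5}$)
$R{\left(1 - \sqrt{w + 18} \right)} 4 = \left(\frac{17}{5} - \frac{2 \left(1 - \sqrt{-11 + 18}\right)^{2}}{5}\right) 4 = \left(\frac{17}{5} - \frac{2 \left(1 - \sqrt{7}\right)^{2}}{5}\right) 4 = \frac{68}{5} - \frac{8 \left(1 - \sqrt{7}\right)^{2}}{5}$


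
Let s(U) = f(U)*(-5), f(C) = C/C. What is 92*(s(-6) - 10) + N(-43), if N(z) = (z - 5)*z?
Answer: 684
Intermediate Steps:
f(C) = 1
s(U) = -5 (s(U) = 1*(-5) = -5)
N(z) = z*(-5 + z) (N(z) = (-5 + z)*z = z*(-5 + z))
92*(s(-6) - 10) + N(-43) = 92*(-5 - 10) - 43*(-5 - 43) = 92*(-15) - 43*(-48) = -1380 + 2064 = 684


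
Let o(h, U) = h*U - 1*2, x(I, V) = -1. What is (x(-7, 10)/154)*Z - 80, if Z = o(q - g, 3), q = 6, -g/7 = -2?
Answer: -6147/77 ≈ -79.831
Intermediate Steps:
g = 14 (g = -7*(-2) = 14)
o(h, U) = -2 + U*h (o(h, U) = U*h - 2 = -2 + U*h)
Z = -26 (Z = -2 + 3*(6 - 1*14) = -2 + 3*(6 - 14) = -2 + 3*(-8) = -2 - 24 = -26)
(x(-7, 10)/154)*Z - 80 = -1/154*(-26) - 80 = 13/77 - 80 = -6147/77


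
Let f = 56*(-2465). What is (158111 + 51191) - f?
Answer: 347342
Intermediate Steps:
f = -138040
(158111 + 51191) - f = (158111 + 51191) - 1*(-138040) = 209302 + 138040 = 347342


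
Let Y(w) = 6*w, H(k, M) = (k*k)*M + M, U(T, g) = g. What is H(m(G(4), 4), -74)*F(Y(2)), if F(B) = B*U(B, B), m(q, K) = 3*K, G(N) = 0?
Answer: -1545120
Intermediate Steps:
H(k, M) = M + M*k² (H(k, M) = k²*M + M = M*k² + M = M + M*k²)
F(B) = B² (F(B) = B*B = B²)
H(m(G(4), 4), -74)*F(Y(2)) = (-74*(1 + (3*4)²))*(6*2)² = -74*(1 + 12²)*12² = -74*(1 + 144)*144 = -74*145*144 = -10730*144 = -1545120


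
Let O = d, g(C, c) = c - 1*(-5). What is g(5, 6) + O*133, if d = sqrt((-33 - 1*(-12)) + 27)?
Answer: 11 + 133*sqrt(6) ≈ 336.78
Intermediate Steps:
d = sqrt(6) (d = sqrt((-33 + 12) + 27) = sqrt(-21 + 27) = sqrt(6) ≈ 2.4495)
g(C, c) = 5 + c (g(C, c) = c + 5 = 5 + c)
O = sqrt(6) ≈ 2.4495
g(5, 6) + O*133 = (5 + 6) + sqrt(6)*133 = 11 + 133*sqrt(6)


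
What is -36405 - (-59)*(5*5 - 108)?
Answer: -41302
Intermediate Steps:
-36405 - (-59)*(5*5 - 108) = -36405 - (-59)*(25 - 108) = -36405 - (-59)*(-83) = -36405 - 1*4897 = -36405 - 4897 = -41302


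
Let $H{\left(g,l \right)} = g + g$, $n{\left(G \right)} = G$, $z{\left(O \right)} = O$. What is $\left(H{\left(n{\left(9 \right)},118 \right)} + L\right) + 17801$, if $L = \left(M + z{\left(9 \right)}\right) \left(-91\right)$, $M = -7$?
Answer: $17637$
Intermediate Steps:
$H{\left(g,l \right)} = 2 g$
$L = -182$ ($L = \left(-7 + 9\right) \left(-91\right) = 2 \left(-91\right) = -182$)
$\left(H{\left(n{\left(9 \right)},118 \right)} + L\right) + 17801 = \left(2 \cdot 9 - 182\right) + 17801 = \left(18 - 182\right) + 17801 = -164 + 17801 = 17637$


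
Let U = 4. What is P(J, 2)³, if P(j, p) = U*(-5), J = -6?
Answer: -8000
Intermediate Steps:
P(j, p) = -20 (P(j, p) = 4*(-5) = -20)
P(J, 2)³ = (-20)³ = -8000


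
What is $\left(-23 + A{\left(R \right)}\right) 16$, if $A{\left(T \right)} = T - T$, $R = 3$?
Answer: $-368$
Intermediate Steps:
$A{\left(T \right)} = 0$
$\left(-23 + A{\left(R \right)}\right) 16 = \left(-23 + 0\right) 16 = \left(-23\right) 16 = -368$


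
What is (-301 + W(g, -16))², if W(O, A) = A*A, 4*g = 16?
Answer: 2025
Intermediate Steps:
g = 4 (g = (¼)*16 = 4)
W(O, A) = A²
(-301 + W(g, -16))² = (-301 + (-16)²)² = (-301 + 256)² = (-45)² = 2025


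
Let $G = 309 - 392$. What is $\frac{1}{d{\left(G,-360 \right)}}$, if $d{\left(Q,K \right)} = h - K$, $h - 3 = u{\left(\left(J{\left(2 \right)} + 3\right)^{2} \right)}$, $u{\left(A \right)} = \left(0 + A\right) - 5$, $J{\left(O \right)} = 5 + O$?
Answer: $\frac{1}{458} \approx 0.0021834$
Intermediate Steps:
$u{\left(A \right)} = -5 + A$ ($u{\left(A \right)} = A - 5 = -5 + A$)
$G = -83$ ($G = 309 - 392 = -83$)
$h = 98$ ($h = 3 - \left(5 - \left(\left(5 + 2\right) + 3\right)^{2}\right) = 3 - \left(5 - \left(7 + 3\right)^{2}\right) = 3 - \left(5 - 10^{2}\right) = 3 + \left(-5 + 100\right) = 3 + 95 = 98$)
$d{\left(Q,K \right)} = 98 - K$
$\frac{1}{d{\left(G,-360 \right)}} = \frac{1}{98 - -360} = \frac{1}{98 + 360} = \frac{1}{458}$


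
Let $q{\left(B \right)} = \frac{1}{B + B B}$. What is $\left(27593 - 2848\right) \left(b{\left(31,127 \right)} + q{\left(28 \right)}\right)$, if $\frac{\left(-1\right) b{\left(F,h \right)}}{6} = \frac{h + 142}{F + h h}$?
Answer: $- \frac{1132607}{464} \approx -2441.0$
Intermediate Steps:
$q{\left(B \right)} = \frac{1}{B + B^{2}}$
$b{\left(F,h \right)} = - \frac{6 \left(142 + h\right)}{F + h^{2}}$ ($b{\left(F,h \right)} = - 6 \frac{h + 142}{F + h h} = - 6 \frac{142 + h}{F + h^{2}} = - \frac{6 \left(142 + h\right)}{F + h^{2}}$)
$\left(27593 - 2848\right) \left(b{\left(31,127 \right)} + q{\left(28 \right)}\right) = \left(27593 - 2848\right) \left(\frac{6 \left(-142 - 127\right)}{31 + 127^{2}} + \frac{1}{28 \left(1 + 28\right)}\right) = 24745 \left(\frac{6 \left(-142 - 127\right)}{31 + 16129} + \frac{1}{28 \cdot 29}\right) = 24745 \left(6 \cdot \frac{1}{16160} \left(-269\right) + \frac{1}{28} \cdot \frac{1}{29}\right) = 24745 \left(6 \cdot \frac{1}{16160} \left(-269\right) + \frac{1}{812}\right) = 24745 \left(- \frac{807}{8080} + \frac{1}{812}\right) = 24745 \left(- \frac{161801}{1640240}\right) = - \frac{1132607}{464}$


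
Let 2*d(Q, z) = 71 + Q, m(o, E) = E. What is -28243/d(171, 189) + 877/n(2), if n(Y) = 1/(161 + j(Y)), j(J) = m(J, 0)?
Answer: 17056594/121 ≈ 1.4096e+5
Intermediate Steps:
j(J) = 0
d(Q, z) = 71/2 + Q/2 (d(Q, z) = (71 + Q)/2 = 71/2 + Q/2)
n(Y) = 1/161 (n(Y) = 1/(161 + 0) = 1/161)
-28243/d(171, 189) + 877/n(2) = -28243/(71/2 + (½)*171) + 877/(1/161) = -28243/(71/2 + 171/2) + 877*161 = -28243/121 + 141197 = 17056594/121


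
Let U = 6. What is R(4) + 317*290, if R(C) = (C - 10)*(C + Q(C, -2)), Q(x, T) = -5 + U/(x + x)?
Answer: 183863/2 ≈ 91932.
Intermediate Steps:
Q(x, T) = -5 + 3/x (Q(x, T) = -5 + 6/(x + x) = -5 + 6/((2*x)) = -5 + 6*(1/(2*x)) = -5 + 3/x)
R(C) = (-10 + C)*(-5 + C + 3/C) (R(C) = (C - 10)*(C + (-5 + 3/C)) = (-10 + C)*(-5 + C + 3/C))
R(4) + 317*290 = (53 + 4² - 30/4 - 15*4) + 317*290 = (53 + 16 - 30*¼ - 60) + 91930 = (53 + 16 - 15/2 - 60) + 91930 = 3/2 + 91930 = 183863/2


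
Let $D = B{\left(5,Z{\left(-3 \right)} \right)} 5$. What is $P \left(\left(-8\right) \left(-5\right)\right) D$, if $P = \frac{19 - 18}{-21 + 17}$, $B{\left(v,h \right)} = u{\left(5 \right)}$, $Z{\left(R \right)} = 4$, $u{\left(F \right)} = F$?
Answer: $-250$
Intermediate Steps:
$B{\left(v,h \right)} = 5$
$P = - \frac{1}{4}$ ($P = 1 \frac{1}{-4} = 1 \left(- \frac{1}{4}\right) = - \frac{1}{4} \approx -0.25$)
$D = 25$ ($D = 5 \cdot 5 = 25$)
$P \left(\left(-8\right) \left(-5\right)\right) D = - \frac{\left(-8\right) \left(-5\right)}{4} \cdot 25 = \left(- \frac{1}{4}\right) 40 \cdot 25 = \left(-10\right) 25 = -250$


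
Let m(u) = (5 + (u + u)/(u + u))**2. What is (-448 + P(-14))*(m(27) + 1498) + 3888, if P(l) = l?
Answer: -704820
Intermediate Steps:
m(u) = 36 (m(u) = (5 + (2*u)/((2*u)))**2 = (5 + (2*u)*(1/(2*u)))**2 = (5 + 1)**2 = 6**2 = 36)
(-448 + P(-14))*(m(27) + 1498) + 3888 = (-448 - 14)*(36 + 1498) + 3888 = -462*1534 + 3888 = -708708 + 3888 = -704820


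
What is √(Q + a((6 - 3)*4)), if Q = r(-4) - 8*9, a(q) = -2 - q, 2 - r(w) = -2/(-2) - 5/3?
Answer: 5*I*√30/3 ≈ 9.1287*I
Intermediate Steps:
r(w) = 8/3 (r(w) = 2 - (-2/(-2) - 5/3) = 2 - (-2*(-½) - 5*⅓) = 2 - (1 - 5/3) = 2 - 1*(-⅔) = 2 + ⅔ = 8/3)
Q = -208/3 (Q = 8/3 - 8*9 = 8/3 - 72 = -208/3 ≈ -69.333)
√(Q + a((6 - 3)*4)) = √(-208/3 + (-2 - (6 - 3)*4)) = √(-208/3 + (-2 - 3*4)) = √(-208/3 + (-2 - 1*12)) = √(-208/3 + (-2 - 12)) = √(-208/3 - 14) = √(-250/3) = 5*I*√30/3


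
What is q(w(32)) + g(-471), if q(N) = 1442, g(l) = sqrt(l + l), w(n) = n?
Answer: 1442 + I*sqrt(942) ≈ 1442.0 + 30.692*I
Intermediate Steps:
g(l) = sqrt(2)*sqrt(l) (g(l) = sqrt(2*l) = sqrt(2)*sqrt(l))
q(w(32)) + g(-471) = 1442 + sqrt(2)*sqrt(-471) = 1442 + sqrt(2)*(I*sqrt(471)) = 1442 + I*sqrt(942)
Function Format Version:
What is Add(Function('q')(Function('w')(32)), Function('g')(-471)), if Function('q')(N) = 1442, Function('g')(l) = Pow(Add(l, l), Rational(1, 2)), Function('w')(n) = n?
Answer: Add(1442, Mul(I, Pow(942, Rational(1, 2)))) ≈ Add(1442.0, Mul(30.692, I))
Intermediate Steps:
Function('g')(l) = Mul(Pow(2, Rational(1, 2)), Pow(l, Rational(1, 2))) (Function('g')(l) = Pow(Mul(2, l), Rational(1, 2)) = Mul(Pow(2, Rational(1, 2)), Pow(l, Rational(1, 2))))
Add(Function('q')(Function('w')(32)), Function('g')(-471)) = Add(1442, Mul(Pow(2, Rational(1, 2)), Pow(-471, Rational(1, 2)))) = Add(1442, Mul(Pow(2, Rational(1, 2)), Mul(I, Pow(471, Rational(1, 2))))) = Add(1442, Mul(I, Pow(942, Rational(1, 2))))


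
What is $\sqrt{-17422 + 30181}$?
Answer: $\sqrt{12759} \approx 112.96$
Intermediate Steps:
$\sqrt{-17422 + 30181} = \sqrt{12759}$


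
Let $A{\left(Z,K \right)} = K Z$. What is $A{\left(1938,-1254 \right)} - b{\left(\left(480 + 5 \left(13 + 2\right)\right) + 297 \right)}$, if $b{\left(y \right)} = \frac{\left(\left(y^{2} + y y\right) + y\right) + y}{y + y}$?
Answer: $-2431105$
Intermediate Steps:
$b{\left(y \right)} = \frac{2 y + 2 y^{2}}{2 y}$ ($b{\left(y \right)} = \frac{\left(\left(y^{2} + y^{2}\right) + y\right) + y}{2 y} = \left(\left(2 y^{2} + y\right) + y\right) \frac{1}{2 y} = \left(\left(y + 2 y^{2}\right) + y\right) \frac{1}{2 y} = \left(2 y + 2 y^{2}\right) \frac{1}{2 y} = \frac{2 y + 2 y^{2}}{2 y}$)
$A{\left(1938,-1254 \right)} - b{\left(\left(480 + 5 \left(13 + 2\right)\right) + 297 \right)} = \left(-1254\right) 1938 - \left(1 + \left(\left(480 + 5 \left(13 + 2\right)\right) + 297\right)\right) = -2430252 - \left(1 + \left(\left(480 + 5 \cdot 15\right) + 297\right)\right) = -2430252 - \left(1 + \left(\left(480 + 75\right) + 297\right)\right) = -2430252 - \left(1 + \left(555 + 297\right)\right) = -2430252 - \left(1 + 852\right) = -2430252 - 853 = -2431105$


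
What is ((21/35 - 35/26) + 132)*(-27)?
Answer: -460701/130 ≈ -3543.9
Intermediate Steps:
((21/35 - 35/26) + 132)*(-27) = ((21*(1/35) - 35*1/26) + 132)*(-27) = ((3/5 - 35/26) + 132)*(-27) = (-97/130 + 132)*(-27) = (17063/130)*(-27) = -460701/130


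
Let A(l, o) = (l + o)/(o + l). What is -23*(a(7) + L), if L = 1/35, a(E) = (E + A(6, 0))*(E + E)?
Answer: -90183/35 ≈ -2576.7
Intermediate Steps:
A(l, o) = 1 (A(l, o) = (l + o)/(l + o) = 1)
a(E) = 2*E*(1 + E) (a(E) = (E + 1)*(E + E) = (1 + E)*(2*E) = 2*E*(1 + E))
L = 1/35 ≈ 0.028571
-23*(a(7) + L) = -23*(2*7*(1 + 7) + 1/35) = -23*(2*7*8 + 1/35) = -23*(112 + 1/35) = -23*3921/35 = -90183/35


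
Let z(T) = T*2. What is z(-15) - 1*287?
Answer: -317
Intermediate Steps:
z(T) = 2*T
z(-15) - 1*287 = 2*(-15) - 1*287 = -30 - 287 = -317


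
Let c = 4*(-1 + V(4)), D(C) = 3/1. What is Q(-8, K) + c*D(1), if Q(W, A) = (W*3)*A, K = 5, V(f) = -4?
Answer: -180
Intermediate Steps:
Q(W, A) = 3*A*W (Q(W, A) = (3*W)*A = 3*A*W)
D(C) = 3 (D(C) = 3*1 = 3)
c = -20 (c = 4*(-1 - 4) = 4*(-5) = -20)
Q(-8, K) + c*D(1) = 3*5*(-8) - 20*3 = -120 - 60 = -180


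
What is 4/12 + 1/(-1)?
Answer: -⅔ ≈ -0.66667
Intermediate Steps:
4/12 + 1/(-1) = 4*(1/12) - 1 = ⅓ - 1 = -⅔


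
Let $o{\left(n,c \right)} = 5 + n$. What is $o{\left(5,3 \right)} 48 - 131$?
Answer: $349$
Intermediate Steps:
$o{\left(5,3 \right)} 48 - 131 = \left(5 + 5\right) 48 - 131 = 10 \cdot 48 - 131 = 480 - 131 = 349$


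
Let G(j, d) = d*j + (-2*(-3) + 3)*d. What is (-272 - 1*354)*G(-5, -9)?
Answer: 22536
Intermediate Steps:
G(j, d) = 9*d + d*j (G(j, d) = d*j + (6 + 3)*d = d*j + 9*d = 9*d + d*j)
(-272 - 1*354)*G(-5, -9) = (-272 - 1*354)*(-9*(9 - 5)) = (-272 - 354)*(-9*4) = -626*(-36) = 22536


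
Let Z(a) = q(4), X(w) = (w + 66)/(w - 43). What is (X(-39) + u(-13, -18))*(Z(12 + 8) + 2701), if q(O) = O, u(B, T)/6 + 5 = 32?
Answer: 35860185/82 ≈ 4.3732e+5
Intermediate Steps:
u(B, T) = 162 (u(B, T) = -30 + 6*32 = -30 + 192 = 162)
X(w) = (66 + w)/(-43 + w)
Z(a) = 4
(X(-39) + u(-13, -18))*(Z(12 + 8) + 2701) = ((66 - 39)/(-43 - 39) + 162)*(4 + 2701) = (27/(-82) + 162)*2705 = (-1/82*27 + 162)*2705 = (-27/82 + 162)*2705 = (13257/82)*2705 = 35860185/82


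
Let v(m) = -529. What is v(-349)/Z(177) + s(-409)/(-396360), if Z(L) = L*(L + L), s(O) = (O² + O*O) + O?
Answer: -1174835173/1379729160 ≈ -0.85150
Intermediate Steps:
s(O) = O + 2*O² (s(O) = (O² + O²) + O = 2*O² + O = O + 2*O²)
Z(L) = 2*L² (Z(L) = L*(2*L) = 2*L²)
v(-349)/Z(177) + s(-409)/(-396360) = -529/(2*177²) - 409*(1 + 2*(-409))/(-396360) = -529/(2*31329) - 409*(1 - 818)*(-1/396360) = -529/62658 - 409*(-817)*(-1/396360) = -529*1/62658 + 334153*(-1/396360) = -529/62658 - 334153/396360 = -1174835173/1379729160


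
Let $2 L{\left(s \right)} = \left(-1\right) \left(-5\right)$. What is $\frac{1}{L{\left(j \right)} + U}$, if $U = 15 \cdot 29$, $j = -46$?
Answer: $\frac{2}{875} \approx 0.0022857$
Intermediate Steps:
$U = 435$
$L{\left(s \right)} = \frac{5}{2}$ ($L{\left(s \right)} = \frac{\left(-1\right) \left(-5\right)}{2} = \frac{1}{2} \cdot 5 = \frac{5}{2}$)
$\frac{1}{L{\left(j \right)} + U} = \frac{1}{\frac{5}{2} + 435} = \frac{1}{\frac{875}{2}} = \frac{2}{875}$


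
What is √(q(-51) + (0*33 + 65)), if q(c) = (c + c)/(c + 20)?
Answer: √65627/31 ≈ 8.2638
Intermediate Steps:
q(c) = 2*c/(20 + c) (q(c) = (2*c)/(20 + c) = 2*c/(20 + c))
√(q(-51) + (0*33 + 65)) = √(2*(-51)/(20 - 51) + (0*33 + 65)) = √(2*(-51)/(-31) + (0 + 65)) = √(2*(-51)*(-1/31) + 65) = √(102/31 + 65) = √(2117/31) = √65627/31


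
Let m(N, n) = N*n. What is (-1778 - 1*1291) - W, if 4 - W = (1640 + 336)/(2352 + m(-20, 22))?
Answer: -734200/239 ≈ -3072.0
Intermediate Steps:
W = 709/239 (W = 4 - (1640 + 336)/(2352 - 20*22) = 4 - 1976/(2352 - 440) = 4 - 1976/1912 = 4 - 1*247/239 = 4 - 247/239 = 709/239 ≈ 2.9665)
(-1778 - 1*1291) - W = (-1778 - 1*1291) - 1*709/239 = (-1778 - 1291) - 709/239 = -3069 - 709/239 = -734200/239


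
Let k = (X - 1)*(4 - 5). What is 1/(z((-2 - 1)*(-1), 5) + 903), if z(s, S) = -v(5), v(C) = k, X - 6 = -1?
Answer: 1/907 ≈ 0.0011025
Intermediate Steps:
X = 5 (X = 6 - 1 = 5)
k = -4 (k = (5 - 1)*(4 - 5) = 4*(-1) = -4)
v(C) = -4
z(s, S) = 4 (z(s, S) = -1*(-4) = 4)
1/(z((-2 - 1)*(-1), 5) + 903) = 1/(4 + 903) = 1/907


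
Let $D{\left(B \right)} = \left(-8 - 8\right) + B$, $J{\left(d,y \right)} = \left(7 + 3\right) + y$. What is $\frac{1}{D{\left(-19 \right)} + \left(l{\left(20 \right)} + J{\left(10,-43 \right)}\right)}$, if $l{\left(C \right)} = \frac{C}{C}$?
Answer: $- \frac{1}{67} \approx -0.014925$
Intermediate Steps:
$l{\left(C \right)} = 1$
$J{\left(d,y \right)} = 10 + y$
$D{\left(B \right)} = -16 + B$
$\frac{1}{D{\left(-19 \right)} + \left(l{\left(20 \right)} + J{\left(10,-43 \right)}\right)} = \frac{1}{\left(-16 - 19\right) + \left(1 + \left(10 - 43\right)\right)} = \frac{1}{-35 + \left(1 - 33\right)} = \frac{1}{-35 - 32} = \frac{1}{-67} = - \frac{1}{67}$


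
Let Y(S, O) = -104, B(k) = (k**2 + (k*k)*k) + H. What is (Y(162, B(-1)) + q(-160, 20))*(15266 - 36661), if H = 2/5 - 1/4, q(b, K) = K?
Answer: 1797180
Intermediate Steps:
H = 3/20 (H = 2*(1/5) - 1*1/4 = 2/5 - 1/4 = 3/20 ≈ 0.15000)
B(k) = 3/20 + k**2 + k**3 (B(k) = (k**2 + (k*k)*k) + 3/20 = (k**2 + k**2*k) + 3/20 = (k**2 + k**3) + 3/20 = 3/20 + k**2 + k**3)
(Y(162, B(-1)) + q(-160, 20))*(15266 - 36661) = (-104 + 20)*(15266 - 36661) = -84*(-21395) = 1797180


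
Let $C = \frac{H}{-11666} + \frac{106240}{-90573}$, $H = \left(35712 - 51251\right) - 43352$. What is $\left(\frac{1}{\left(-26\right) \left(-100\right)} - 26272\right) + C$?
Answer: $- \frac{1899063743405189}{72295368600} \approx -26268.0$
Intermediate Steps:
$H = -58891$ ($H = -15539 - 43352 = -58891$)
$C = \frac{215502037}{55611822}$ ($C = - \frac{58891}{-11666} + \frac{106240}{-90573} = \left(-58891\right) \left(- \frac{1}{11666}\right) + 106240 \left(- \frac{1}{90573}\right) = \frac{58891}{11666} - \frac{106240}{90573} = \frac{215502037}{55611822} \approx 3.8751$)
$\left(\frac{1}{\left(-26\right) \left(-100\right)} - 26272\right) + C = \left(\frac{1}{\left(-26\right) \left(-100\right)} - 26272\right) + \frac{215502037}{55611822} = \left(\frac{1}{2600} - 26272\right) + \frac{215502037}{55611822} = - \frac{68307199}{2600} + \frac{215502037}{55611822} = - \frac{1899063743405189}{72295368600}$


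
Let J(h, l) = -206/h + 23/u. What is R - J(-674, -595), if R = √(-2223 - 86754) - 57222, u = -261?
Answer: -5033094586/87957 + I*√88977 ≈ -57222.0 + 298.29*I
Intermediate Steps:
J(h, l) = -23/261 - 206/h (J(h, l) = -206/h + 23/(-261) = -206/h + 23*(-1/261) = -206/h - 23/261 = -23/261 - 206/h)
R = -57222 + I*√88977 (R = √(-88977) - 57222 = I*√88977 - 57222 = -57222 + I*√88977 ≈ -57222.0 + 298.29*I)
R - J(-674, -595) = (-57222 + I*√88977) - (-23/261 - 206/(-674)) = (-57222 + I*√88977) - (-23/261 - 206*(-1/674)) = (-57222 + I*√88977) - (-23/261 + 103/337) = (-57222 + I*√88977) - 1*19132/87957 = (-57222 + I*√88977) - 19132/87957 = -5033094586/87957 + I*√88977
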